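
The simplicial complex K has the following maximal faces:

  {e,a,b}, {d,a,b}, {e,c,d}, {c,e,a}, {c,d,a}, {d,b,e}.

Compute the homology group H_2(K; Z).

Fix the vertex order a < b < c < d < e and write every simplex with vertices in increasing order. Then dim K = 2 and the simplices of K are:

  0-simplices (5): a, b, c, d, e
  1-simplices (9): ab, ac, ad, ae, bd, be, cd, ce, de
  2-simplices (6): abd, abe, acd, ace, bde, cde

giving chain groups C_0 ≅ Z^5, C_1 ≅ Z^9, C_2 ≅ Z^6.

The boundary map ∂_1: C_1 → C_0 is given by ∂[p,q] = [q] − [p]. For instance
  ∂bd = d − b.
This gives a 5×9 integer matrix of rank 4; reducing to Smith normal form yields diagonal entries (1,1,1,1).

∂_2: C_2 → C_1 acts by ∂[p,q,r] = [q,r] − [p,r] + [p,q]. For instance
  ∂acd = cd − ad + ac,
  ∂bde = de − be + bd.
As a 9×6 matrix over Z this has rank 5, with invariant factors (1,1,1,1,1).

Computing H_k = (kernel of ∂_k) / (image of ∂_{k+1}):

  H_2: rank ker ∂_2 − rank ∂_3 = (6 − 5) − 0 = 1, and there is no ∂_3, so H_2 ≅ Z.

(K is a triangulation of the 2-sphere S^2.)

H_2 ≅ Z.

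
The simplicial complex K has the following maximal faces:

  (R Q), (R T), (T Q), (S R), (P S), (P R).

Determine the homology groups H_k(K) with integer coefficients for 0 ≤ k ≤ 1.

Take the total order P < Q < R < S < T on the vertex set. Then K (dimension 1) consists of the simplices:

  0-simplices (5): P, Q, R, S, T
  1-simplices (6): PR, PS, QR, QT, RS, RT

giving chain groups C_0 ≅ Z^5, C_1 ≅ Z^6.

The boundary map ∂_1: C_1 → C_0 is given by ∂[p,q] = [q] − [p]. For instance
  ∂PS = S − P.
The 5×6 boundary matrix has rank 4 and Smith normal form diag(1,1,1,1).

Now H_k = ker ∂_k / im ∂_{k+1}, so:

  H_0: rank C_0 − rank ∂_1 = 5 − 4 = 1, and the invariant factors of ∂_1 are all 1, so H_0 ≅ Z.
  H_1: rank ker ∂_1 − rank ∂_2 = (6 − 4) − 0 = 2, and there is no ∂_2, so H_1 ≅ Z^2.

H_0 ≅ Z,  H_1 ≅ Z^2.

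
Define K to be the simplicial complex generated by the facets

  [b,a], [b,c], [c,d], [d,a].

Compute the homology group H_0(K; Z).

Order the vertices as a < b < c < d. Listing each simplex with vertices in this order, K has dimension 1 with simplices:

  0-simplices (4): a, b, c, d
  1-simplices (4): ab, ad, bc, cd

Hence C_0 ≅ Z^4, C_1 ≅ Z^4.

Boundary ∂_1: C_1 → C_0 sends each edge [p,q] (with p < q) to q − p.
The 4×4 boundary matrix has rank 3 and Smith normal form diag(1,1,1).

From H_k ≅ ker(∂_k) / im(∂_{k+1}) we obtain:

  H_0: rank C_0 − rank ∂_1 = 4 − 3 = 1, and the invariant factors of ∂_1 are all 1, so H_0 = Z.

H_0 ≅ Z.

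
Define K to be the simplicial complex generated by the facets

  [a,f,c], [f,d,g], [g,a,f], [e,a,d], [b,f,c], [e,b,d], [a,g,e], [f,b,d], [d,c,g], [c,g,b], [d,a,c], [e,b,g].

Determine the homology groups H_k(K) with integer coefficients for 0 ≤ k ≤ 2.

H_0 ≅ Z,  H_1 ≅ Z/2,  H_2 = 0.

Order the vertices as a < b < c < d < e < f < g. Listing each simplex with vertices in this order, K has dimension 2 with simplices:

  0-simplices (7): a, b, c, d, e, f, g
  1-simplices (18): ac, ad, ae, af, ag, bc, bd, be, bf, bg, cd, cf, cg, de, df, dg, eg, fg
  2-simplices (12): acd, acf, ade, aeg, afg, bcf, bcg, bde, bdf, beg, cdg, dfg

so the chain groups are C_0 ≅ Z^7, C_1 ≅ Z^18, C_2 ≅ Z^12.

∂_1: C_1 → C_0 sends each edge [p,q] (with p < q) to q − p. For instance
  ∂ac = c − a.
The 7×18 boundary matrix has rank 6 and Smith normal form diag(1,1,1,1,1,1).

Boundary ∂_2: C_2 → C_1 maps a triangle to the signed sum of its edges. For instance
  ∂bde = de − be + bd,
  ∂bcg = cg − bg + bc.
As a 18×12 matrix over Z this has rank 12, with invariant factors (1,1,1,1,1,1,1,1,1,1,1,2).

Reading off H_k = ker ∂_k / im ∂_{k+1}:

  H_0: rank C_0 − rank ∂_1 = 7 − 6 = 1, and the invariant factors of ∂_1 are all 1, so H_0 ≅ Z.
  H_1: rank ker ∂_1 − rank ∂_2 = (18 − 6) − 12 = 0, and ∂_2 has invariant factor 2 > 1, so H_1 ≅ Z/2.
  H_2: rank ker ∂_2 − rank ∂_3 = (12 − 12) − 0 = 0, and there is no ∂_3, so H_2 ≅ 0.

(K is a triangulation of the real projective plane RP^2.)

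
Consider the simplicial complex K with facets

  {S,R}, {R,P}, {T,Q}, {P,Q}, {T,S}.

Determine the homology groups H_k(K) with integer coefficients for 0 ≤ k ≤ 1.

We work with the vertex ordering P < Q < R < S < T. The simplices of K, each written with vertices in increasing order, are:

  0-simplices (5): P, Q, R, S, T
  1-simplices (5): PQ, PR, QT, RS, ST

so the chain groups are C_0 ≅ Z^5, C_1 ≅ Z^5.

Boundary ∂_1: C_1 → C_0 maps an edge to its endpoints' difference, ∂[p,q] = q − p. For instance
  ∂ST = T − S.
As a 5×5 matrix over Z this has rank 4, with invariant factors (1,1,1,1).

Reading off H_k = ker ∂_k / im ∂_{k+1}:

  H_0: rank C_0 − rank ∂_1 = 5 − 4 = 1, and the invariant factors of ∂_1 are all 1, so H_0 = Z.
  H_1: rank ker ∂_1 − rank ∂_2 = (5 − 4) − 0 = 1, and there is no ∂_2, so H_1 = Z.

(K is a triangulation of the circle S^1.)

H_0 ≅ Z,  H_1 ≅ Z.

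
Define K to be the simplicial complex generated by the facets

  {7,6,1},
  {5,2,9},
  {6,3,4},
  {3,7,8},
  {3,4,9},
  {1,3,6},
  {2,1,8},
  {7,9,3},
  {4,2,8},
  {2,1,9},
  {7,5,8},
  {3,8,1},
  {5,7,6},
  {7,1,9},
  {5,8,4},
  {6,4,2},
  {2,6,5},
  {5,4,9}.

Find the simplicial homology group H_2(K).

H_2 = 0.

Fix the vertex order 1 < 2 < 3 < 4 < 5 < 6 < 7 < 8 < 9 and write every simplex with vertices in increasing order. Then dim K = 2 and the simplices of K are:

  0-simplices (9): [1], [2], [3], [4], [5], [6], [7], [8], [9]
  1-simplices (27): (27 of them)
  2-simplices (18): [1,2,8], [1,2,9], [1,3,6], [1,3,8], [1,6,7], [1,7,9], [2,4,6], [2,4,8], [2,5,6], [2,5,9], [3,4,6], [3,4,9], [3,7,8], [3,7,9], [4,5,8], [4,5,9], [5,6,7], [5,7,8]

giving chain groups C_0 ≅ Z^9, C_1 ≅ Z^27, C_2 ≅ Z^18.

∂_1: C_1 → C_0 is given by ∂[p,q] = [q] − [p]. For instance
  ∂[1,8] = [8] − [1].
The resulting 9×27 matrix has rank 8, and its Smith normal form has invariant factors (1,1,1,1,1,1,1,1).

∂_2: C_2 → C_1 acts by ∂[p,q,r] = [q,r] − [p,r] + [p,q]. For instance
  ∂[4,5,9] = [5,9] − [4,9] + [4,5],
  ∂[4,5,8] = [5,8] − [4,8] + [4,5].
As a 27×18 matrix over Z this has rank 18, with invariant factors (1,1,1,1,1,1,1,1,1,1,1,1,1,1,1,1,1,2).

Now H_k = ker ∂_k / im ∂_{k+1}, so:

  H_2: rank ker ∂_2 − rank ∂_3 = (18 − 18) − 0 = 0, and there is no ∂_3, so H_2 ≅ 0.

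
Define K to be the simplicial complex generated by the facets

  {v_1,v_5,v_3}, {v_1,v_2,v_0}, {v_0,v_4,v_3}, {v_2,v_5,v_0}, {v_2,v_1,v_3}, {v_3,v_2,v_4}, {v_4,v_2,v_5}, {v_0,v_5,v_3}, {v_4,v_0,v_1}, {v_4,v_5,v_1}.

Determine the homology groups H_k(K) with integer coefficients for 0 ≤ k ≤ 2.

H_0 ≅ Z,  H_1 ≅ Z/2,  H_2 = 0.

Fix the vertex order v_0 < v_1 < v_2 < v_3 < v_4 < v_5 and write every simplex with vertices in increasing order. Then dim K = 2 and the simplices of K are:

  0-simplices (6): [v_0], [v_1], [v_2], [v_3], [v_4], [v_5]
  1-simplices (15): (15 of them)
  2-simplices (10): [v_0,v_1,v_2], [v_0,v_1,v_4], [v_0,v_2,v_5], [v_0,v_3,v_4], [v_0,v_3,v_5], [v_1,v_2,v_3], [v_1,v_3,v_5], [v_1,v_4,v_5], [v_2,v_3,v_4], [v_2,v_4,v_5]

Hence C_0 ≅ Z^6, C_1 ≅ Z^15, C_2 ≅ Z^10.

∂_1: C_1 → C_0 sends each edge [p,q] (with p < q) to q − p.
As a 6×15 matrix over Z this has rank 5, with invariant factors (1,1,1,1,1).

Boundary ∂_2: C_2 → C_1 maps a triangle to the signed sum of its edges. For instance
  ∂[v_0,v_1,v_2] = [v_1,v_2] − [v_0,v_2] + [v_0,v_1],
  ∂[v_1,v_2,v_3] = [v_2,v_3] − [v_1,v_3] + [v_1,v_2].
The 15×10 boundary matrix has rank 10 and Smith normal form diag(1,1,1,1,1,1,1,1,1,2).

Reading off H_k = ker ∂_k / im ∂_{k+1}:

  H_0: rank C_0 − rank ∂_1 = 6 − 5 = 1, and the invariant factors of ∂_1 are all 1, so H_0 = Z.
  H_1: rank ker ∂_1 − rank ∂_2 = (15 − 5) − 10 = 0, and ∂_2 has invariant factor 2 > 1, so H_1 = Z/2.
  H_2: rank ker ∂_2 − rank ∂_3 = (10 − 10) − 0 = 0, and there is no ∂_3, so H_2 = 0.

(K is a triangulation of the real projective plane RP^2.)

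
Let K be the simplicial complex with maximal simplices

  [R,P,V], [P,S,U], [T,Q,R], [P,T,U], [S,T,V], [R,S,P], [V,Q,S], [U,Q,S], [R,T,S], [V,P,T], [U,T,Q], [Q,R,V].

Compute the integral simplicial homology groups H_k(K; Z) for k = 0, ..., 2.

H_0 ≅ Z,  H_1 ≅ Z/2,  H_2 = 0.

Fix the vertex order P < Q < R < S < T < U < V and write every simplex with vertices in increasing order. Then dim K = 2 and the simplices of K are:

  0-simplices (7): P, Q, R, S, T, U, V
  1-simplices (18): PR, PS, PT, PU, PV, QR, QS, QT, QU, QV, RS, RT, RV, ST, SU, SV, TU, TV
  2-simplices (12): PRS, PRV, PSU, PTU, PTV, QRT, QRV, QSU, QSV, QTU, RST, STV

so the chain groups are C_0 ≅ Z^7, C_1 ≅ Z^18, C_2 ≅ Z^12.

Boundary ∂_1: C_1 → C_0 sends each edge [p,q] (with p < q) to q − p.
The 7×18 boundary matrix has rank 6 and Smith normal form diag(1,1,1,1,1,1).

∂_2: C_2 → C_1 acts by ∂[p,q,r] = [q,r] − [p,r] + [p,q]. For instance
  ∂QSU = SU − QU + QS,
  ∂PTU = TU − PU + PT.
The 18×12 boundary matrix has rank 12 and Smith normal form diag(1,1,1,1,1,1,1,1,1,1,1,2).

Reading off H_k = ker ∂_k / im ∂_{k+1}:

  H_0: rank C_0 − rank ∂_1 = 7 − 6 = 1, and the invariant factors of ∂_1 are all 1, so H_0 ≅ Z.
  H_1: rank ker ∂_1 − rank ∂_2 = (18 − 6) − 12 = 0, and ∂_2 has invariant factor 2 > 1, so H_1 ≅ Z/2.
  H_2: rank ker ∂_2 − rank ∂_3 = (12 − 12) − 0 = 0, and there is no ∂_3, so H_2 ≅ 0.

As a check, the Euler characteristic is 7 − 18 + 12 = 1, which agrees with 1 − 0 + 0 = 1.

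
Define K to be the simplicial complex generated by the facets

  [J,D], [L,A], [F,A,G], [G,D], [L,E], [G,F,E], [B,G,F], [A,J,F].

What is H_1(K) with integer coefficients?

Order the vertices as A < B < D < E < F < G < J < L. Listing each simplex with vertices in this order, K has dimension 2 with simplices:

  0-simplices (8): A, B, D, E, F, G, J, L
  1-simplices (13): AF, AG, AJ, AL, BF, BG, DG, DJ, EF, EG, EL, FG, FJ
  2-simplices (4): AFG, AFJ, BFG, EFG

so the chain groups are C_0 ≅ Z^8, C_1 ≅ Z^13, C_2 ≅ Z^4.

∂_1: C_1 → C_0 is given by ∂[p,q] = [q] − [p]. For instance
  ∂AL = L − A.
As a 8×13 matrix over Z this has rank 7, with invariant factors (1,1,1,1,1,1,1).

The boundary map ∂_2: C_2 → C_1 maps a triangle to the signed sum of its edges. For instance
  ∂AFG = FG − AG + AF,
  ∂EFG = FG − EG + EF.
The 13×4 boundary matrix has rank 4 and Smith normal form diag(1,1,1,1).

Computing H_k = (kernel of ∂_k) / (image of ∂_{k+1}):

  H_1: rank ker ∂_1 − rank ∂_2 = (13 − 7) − 4 = 2, and the invariant factors of ∂_2 are all 1, so H_1 ≅ Z^2.

H_1 = Z^2.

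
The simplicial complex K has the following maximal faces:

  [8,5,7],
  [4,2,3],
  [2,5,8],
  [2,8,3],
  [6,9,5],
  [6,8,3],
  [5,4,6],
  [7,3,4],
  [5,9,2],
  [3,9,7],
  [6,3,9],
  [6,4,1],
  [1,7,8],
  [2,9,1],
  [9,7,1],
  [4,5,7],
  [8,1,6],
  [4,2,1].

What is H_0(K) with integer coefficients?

H_0 ≅ Z.

Order the vertices as 1 < 2 < 3 < 4 < 5 < 6 < 7 < 8 < 9. Listing each simplex with vertices in this order, K has dimension 2 with simplices:

  0-simplices (9): [1], [2], [3], [4], [5], [6], [7], [8], [9]
  1-simplices (27): (27 of them)
  2-simplices (18): [1,2,4], [1,2,9], [1,4,6], [1,6,8], [1,7,8], [1,7,9], [2,3,4], [2,3,8], [2,5,8], [2,5,9], [3,4,7], [3,6,8], [3,6,9], [3,7,9], [4,5,6], [4,5,7], [5,6,9], [5,7,8]

Hence C_0 ≅ Z^9, C_1 ≅ Z^27, C_2 ≅ Z^18.

Boundary ∂_1: C_1 → C_0 sends each edge [p,q] (with p < q) to q − p. For instance
  ∂[1,2] = [2] − [1].
The resulting 9×27 matrix has rank 8, and its Smith normal form has invariant factors (1,1,1,1,1,1,1,1).

∂_2: C_2 → C_1 sends each 2-simplex [p,q,r] to [q,r] − [p,r] + [p,q]. For instance
  ∂[2,3,4] = [3,4] − [2,4] + [2,3],
  ∂[1,2,9] = [2,9] − [1,9] + [1,2].
As a 27×18 matrix over Z this has rank 17, with invariant factors (1,1,1,1,1,1,1,1,1,1,1,1,1,1,1,1,1).

Reading off H_k = ker ∂_k / im ∂_{k+1}:

  H_0: rank C_0 − rank ∂_1 = 9 − 8 = 1, and the invariant factors of ∂_1 are all 1, so H_0 = Z.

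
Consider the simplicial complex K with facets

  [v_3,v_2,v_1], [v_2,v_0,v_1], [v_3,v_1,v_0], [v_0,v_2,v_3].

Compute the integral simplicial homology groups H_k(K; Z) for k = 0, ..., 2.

H_0 ≅ Z,  H_1 = 0,  H_2 ≅ Z.

We work with the vertex ordering v_0 < v_1 < v_2 < v_3. The simplices of K, each written with vertices in increasing order, are:

  0-simplices (4): [v_0], [v_1], [v_2], [v_3]
  1-simplices (6): [v_0,v_1], [v_0,v_2], [v_0,v_3], [v_1,v_2], [v_1,v_3], [v_2,v_3]
  2-simplices (4): [v_0,v_1,v_2], [v_0,v_1,v_3], [v_0,v_2,v_3], [v_1,v_2,v_3]

Hence C_0 ≅ Z^4, C_1 ≅ Z^6, C_2 ≅ Z^4.

∂_1: C_1 → C_0 is given by ∂[p,q] = [q] − [p].
This gives a 4×6 integer matrix of rank 3; reducing to Smith normal form yields diagonal entries (1,1,1).

∂_2: C_2 → C_1 sends each 2-simplex [p,q,r] to [q,r] − [p,r] + [p,q]. For instance
  ∂[v_0,v_1,v_3] = [v_1,v_3] − [v_0,v_3] + [v_0,v_1],
  ∂[v_0,v_2,v_3] = [v_2,v_3] − [v_0,v_3] + [v_0,v_2].
As a 6×4 matrix over Z this has rank 3, with invariant factors (1,1,1).

Computing H_k = (kernel of ∂_k) / (image of ∂_{k+1}):

  H_0: rank C_0 − rank ∂_1 = 4 − 3 = 1, and the invariant factors of ∂_1 are all 1, so H_0 = Z.
  H_1: rank ker ∂_1 − rank ∂_2 = (6 − 3) − 3 = 0, and the invariant factors of ∂_2 are all 1, so H_1 = 0.
  H_2: rank ker ∂_2 − rank ∂_3 = (4 − 3) − 0 = 1, and there is no ∂_3, so H_2 = Z.

As a check, the Euler characteristic is 4 − 6 + 4 = 2, which agrees with 1 − 0 + 1 = 2.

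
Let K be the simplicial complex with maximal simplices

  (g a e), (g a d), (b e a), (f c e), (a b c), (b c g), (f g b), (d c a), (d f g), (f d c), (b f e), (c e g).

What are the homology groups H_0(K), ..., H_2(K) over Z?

H_0 = Z,  H_1 = Z/2Z,  H_2 = 0.

Fix the vertex order a < b < c < d < e < f < g and write every simplex with vertices in increasing order. Then dim K = 2 and the simplices of K are:

  0-simplices (7): a, b, c, d, e, f, g
  1-simplices (18): ab, ac, ad, ae, ag, bc, be, bf, bg, cd, ce, cf, cg, df, dg, ef, eg, fg
  2-simplices (12): abc, abe, acd, adg, aeg, bcg, bef, bfg, cdf, cef, ceg, dfg

so the chain groups are C_0 ≅ Z^7, C_1 ≅ Z^18, C_2 ≅ Z^12.

The boundary map ∂_1: C_1 → C_0 is given by ∂[p,q] = [q] − [p].
This gives a 7×18 integer matrix of rank 6; reducing to Smith normal form yields diagonal entries (1,1,1,1,1,1).

The boundary map ∂_2: C_2 → C_1 maps a triangle to the signed sum of its edges. For instance
  ∂acd = cd − ad + ac,
  ∂abc = bc − ac + ab.
The 18×12 boundary matrix has rank 12 and Smith normal form diag(1,1,1,1,1,1,1,1,1,1,1,2).

Now H_k = ker ∂_k / im ∂_{k+1}, so:

  H_0: rank C_0 − rank ∂_1 = 7 − 6 = 1, and the invariant factors of ∂_1 are all 1, so H_0 ≅ Z.
  H_1: rank ker ∂_1 − rank ∂_2 = (18 − 6) − 12 = 0, and ∂_2 has invariant factor 2 > 1, so H_1 ≅ Z/2Z.
  H_2: rank ker ∂_2 − rank ∂_3 = (12 − 12) − 0 = 0, and there is no ∂_3, so H_2 ≅ 0.

(K is a triangulation of the real projective plane RP^2.)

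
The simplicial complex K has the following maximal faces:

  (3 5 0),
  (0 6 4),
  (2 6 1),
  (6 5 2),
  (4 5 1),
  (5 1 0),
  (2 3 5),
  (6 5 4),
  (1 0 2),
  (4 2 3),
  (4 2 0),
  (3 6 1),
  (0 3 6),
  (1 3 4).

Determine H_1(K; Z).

K has 7 vertices, 21 edges, 14 triangles.
rank ∂_1 = 6, rank ∂_2 = 13 ⇒ b_1 = 21 − 6 − 13 = 2; all invariant factors of ∂_2 are 1 so no torsion. So H_1 = Z^2.

H_1 = Z^2.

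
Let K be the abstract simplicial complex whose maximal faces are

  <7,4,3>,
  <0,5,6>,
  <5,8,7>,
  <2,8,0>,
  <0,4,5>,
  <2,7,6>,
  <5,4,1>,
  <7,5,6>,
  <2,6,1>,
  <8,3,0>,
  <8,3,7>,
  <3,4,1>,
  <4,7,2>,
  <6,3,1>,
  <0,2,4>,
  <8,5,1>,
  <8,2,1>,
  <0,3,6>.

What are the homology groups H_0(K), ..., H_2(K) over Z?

H_0 = Z,  H_1 = Z^2,  H_2 = Z.

We work with the vertex ordering 0 < 1 < 2 < 3 < 4 < 5 < 6 < 7 < 8. The simplices of K, each written with vertices in increasing order, are:

  0-simplices (9): [0], [1], [2], [3], [4], [5], [6], [7], [8]
  1-simplices (27): (27 of them)
  2-simplices (18): [0,2,4], [0,2,8], [0,3,6], [0,3,8], [0,4,5], [0,5,6], [1,2,6], [1,2,8], [1,3,4], [1,3,6], [1,4,5], [1,5,8], [2,4,7], [2,6,7], [3,4,7], [3,7,8], [5,6,7], [5,7,8]

so the chain groups are C_0 ≅ Z^9, C_1 ≅ Z^27, C_2 ≅ Z^18.

The boundary map ∂_1: C_1 → C_0 sends each edge [p,q] (with p < q) to q − p.
This gives a 9×27 integer matrix of rank 8; reducing to Smith normal form yields diagonal entries (1,1,1,1,1,1,1,1).

Boundary ∂_2: C_2 → C_1 maps a triangle to the signed sum of its edges. For instance
  ∂[0,3,8] = [3,8] − [0,8] + [0,3],
  ∂[1,4,5] = [4,5] − [1,5] + [1,4].
As a 27×18 matrix over Z this has rank 17, with invariant factors (1,1,1,1,1,1,1,1,1,1,1,1,1,1,1,1,1).

From H_k ≅ ker(∂_k) / im(∂_{k+1}) we obtain:

  H_0: rank C_0 − rank ∂_1 = 9 − 8 = 1, and the invariant factors of ∂_1 are all 1, so H_0 = Z.
  H_1: rank ker ∂_1 − rank ∂_2 = (27 − 8) − 17 = 2, and the invariant factors of ∂_2 are all 1, so H_1 = Z^2.
  H_2: rank ker ∂_2 − rank ∂_3 = (18 − 17) − 0 = 1, and there is no ∂_3, so H_2 = Z.

(K is a triangulation of the torus T^2.)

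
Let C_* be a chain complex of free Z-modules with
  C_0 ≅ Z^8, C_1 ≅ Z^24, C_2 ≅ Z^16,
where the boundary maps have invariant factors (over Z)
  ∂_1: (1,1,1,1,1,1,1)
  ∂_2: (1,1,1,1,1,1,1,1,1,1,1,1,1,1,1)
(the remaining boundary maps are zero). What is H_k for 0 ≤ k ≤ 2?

H_0 = Z,  H_1 = Z^2,  H_2 = Z.

H_0: b_0 = 8 − 0 − 7 = 1; torsion from ∂_1 factors > 1: none. So H_0 = Z.
H_1: b_1 = 24 − 7 − 15 = 2; torsion from ∂_2 factors > 1: none. So H_1 = Z^2.
H_2: b_2 = 16 − 15 − 0 = 1; torsion from ∂_3 factors > 1: none. So H_2 = Z.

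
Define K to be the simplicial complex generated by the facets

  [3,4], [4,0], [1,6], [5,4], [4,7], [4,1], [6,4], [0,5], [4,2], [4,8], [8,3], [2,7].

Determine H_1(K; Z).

H_1 ≅ Z^4.

Fix the vertex order 0 < 1 < 2 < 3 < 4 < 5 < 6 < 7 < 8 and write every simplex with vertices in increasing order. Then dim K = 1 and the simplices of K are:

  0-simplices (9): [0], [1], [2], [3], [4], [5], [6], [7], [8]
  1-simplices (12): [0,4], [0,5], [1,4], [1,6], [2,4], [2,7], [3,4], [3,8], [4,5], [4,6], [4,7], [4,8]

giving chain groups C_0 ≅ Z^9, C_1 ≅ Z^12.

The boundary map ∂_1: C_1 → C_0 maps an edge to its endpoints' difference, ∂[p,q] = q − p.
The resulting 9×12 matrix has rank 8, and its Smith normal form has invariant factors (1,1,1,1,1,1,1,1).

Now H_k = ker ∂_k / im ∂_{k+1}, so:

  H_1: rank ker ∂_1 − rank ∂_2 = (12 − 8) − 0 = 4, and there is no ∂_2, so H_1 ≅ Z^4.

(K is a triangulation of a wedge of 4 circles.)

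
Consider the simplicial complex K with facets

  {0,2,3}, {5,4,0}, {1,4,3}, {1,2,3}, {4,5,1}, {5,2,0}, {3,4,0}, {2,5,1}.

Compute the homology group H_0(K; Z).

Take the total order 0 < 1 < 2 < 3 < 4 < 5 on the vertex set. Then K (dimension 2) consists of the simplices:

  0-simplices (6): [0], [1], [2], [3], [4], [5]
  1-simplices (12): [0,2], [0,3], [0,4], [0,5], [1,2], [1,3], [1,4], [1,5], [2,3], [2,5], [3,4], [4,5]
  2-simplices (8): [0,2,3], [0,2,5], [0,3,4], [0,4,5], [1,2,3], [1,2,5], [1,3,4], [1,4,5]

Hence C_0 ≅ Z^6, C_1 ≅ Z^12, C_2 ≅ Z^8.

The boundary map ∂_1: C_1 → C_0 is given by ∂[p,q] = [q] − [p]. For instance
  ∂[0,5] = [5] − [0].
As a 6×12 matrix over Z this has rank 5, with invariant factors (1,1,1,1,1).

∂_2: C_2 → C_1 maps a triangle to the signed sum of its edges. For instance
  ∂[0,4,5] = [4,5] − [0,5] + [0,4],
  ∂[0,2,5] = [2,5] − [0,5] + [0,2].
The 12×8 boundary matrix has rank 7 and Smith normal form diag(1,1,1,1,1,1,1).

Reading off H_k = ker ∂_k / im ∂_{k+1}:

  H_0: rank C_0 − rank ∂_1 = 6 − 5 = 1, and the invariant factors of ∂_1 are all 1, so H_0 = Z.

H_0 ≅ Z.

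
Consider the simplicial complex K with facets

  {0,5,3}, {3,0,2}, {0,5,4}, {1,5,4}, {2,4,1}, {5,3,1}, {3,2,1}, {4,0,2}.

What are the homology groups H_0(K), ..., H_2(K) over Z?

H_0 = Z,  H_1 = 0,  H_2 = Z.

We work with the vertex ordering 0 < 1 < 2 < 3 < 4 < 5. The simplices of K, each written with vertices in increasing order, are:

  0-simplices (6): [0], [1], [2], [3], [4], [5]
  1-simplices (12): [0,2], [0,3], [0,4], [0,5], [1,2], [1,3], [1,4], [1,5], [2,3], [2,4], [3,5], [4,5]
  2-simplices (8): [0,2,3], [0,2,4], [0,3,5], [0,4,5], [1,2,3], [1,2,4], [1,3,5], [1,4,5]

Hence C_0 ≅ Z^6, C_1 ≅ Z^12, C_2 ≅ Z^8.

The boundary map ∂_1: C_1 → C_0 maps an edge to its endpoints' difference, ∂[p,q] = q − p. For instance
  ∂[1,4] = [4] − [1].
The resulting 6×12 matrix has rank 5, and its Smith normal form has invariant factors (1,1,1,1,1).

∂_2: C_2 → C_1 acts by ∂[p,q,r] = [q,r] − [p,r] + [p,q]. For instance
  ∂[1,3,5] = [3,5] − [1,5] + [1,3],
  ∂[1,4,5] = [4,5] − [1,5] + [1,4].
The 12×8 boundary matrix has rank 7 and Smith normal form diag(1,1,1,1,1,1,1).

Now H_k = ker ∂_k / im ∂_{k+1}, so:

  H_0: rank C_0 − rank ∂_1 = 6 − 5 = 1, and the invariant factors of ∂_1 are all 1, so H_0 ≅ Z.
  H_1: rank ker ∂_1 − rank ∂_2 = (12 − 5) − 7 = 0, and the invariant factors of ∂_2 are all 1, so H_1 ≅ 0.
  H_2: rank ker ∂_2 − rank ∂_3 = (8 − 7) − 0 = 1, and there is no ∂_3, so H_2 ≅ Z.

As a check, the Euler characteristic is 6 − 12 + 8 = 2, which agrees with 1 − 0 + 1 = 2.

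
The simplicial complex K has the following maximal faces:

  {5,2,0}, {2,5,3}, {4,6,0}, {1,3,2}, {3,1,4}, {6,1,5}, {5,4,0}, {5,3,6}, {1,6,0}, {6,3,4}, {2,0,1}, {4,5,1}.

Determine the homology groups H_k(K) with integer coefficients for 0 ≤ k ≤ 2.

Fix the vertex order 0 < 1 < 2 < 3 < 4 < 5 < 6 and write every simplex with vertices in increasing order. Then dim K = 2 and the simplices of K are:

  0-simplices (7): [0], [1], [2], [3], [4], [5], [6]
  1-simplices (18): [0,1], [0,2], [0,4], [0,5], [0,6], [1,2], [1,3], [1,4], [1,5], [1,6], [2,3], [2,5], [3,4], [3,5], [3,6], [4,5], [4,6], [5,6]
  2-simplices (12): [0,1,2], [0,1,6], [0,2,5], [0,4,5], [0,4,6], [1,2,3], [1,3,4], [1,4,5], [1,5,6], [2,3,5], [3,4,6], [3,5,6]

Hence C_0 ≅ Z^7, C_1 ≅ Z^18, C_2 ≅ Z^12.

The boundary map ∂_1: C_1 → C_0 maps an edge to its endpoints' difference, ∂[p,q] = q − p. For instance
  ∂[0,2] = [2] − [0].
The resulting 7×18 matrix has rank 6, and its Smith normal form has invariant factors (1,1,1,1,1,1).

Boundary ∂_2: C_2 → C_1 maps a triangle to the signed sum of its edges. For instance
  ∂[1,5,6] = [5,6] − [1,6] + [1,5],
  ∂[0,2,5] = [2,5] − [0,5] + [0,2].
The resulting 18×12 matrix has rank 12, and its Smith normal form has invariant factors (1,1,1,1,1,1,1,1,1,1,1,2).

Now H_k = ker ∂_k / im ∂_{k+1}, so:

  H_0: rank C_0 − rank ∂_1 = 7 − 6 = 1, and the invariant factors of ∂_1 are all 1, so H_0 ≅ Z.
  H_1: rank ker ∂_1 − rank ∂_2 = (18 − 6) − 12 = 0, and ∂_2 has invariant factor 2 > 1, so H_1 ≅ Z/2.
  H_2: rank ker ∂_2 − rank ∂_3 = (12 − 12) − 0 = 0, and there is no ∂_3, so H_2 ≅ 0.

H_0 ≅ Z,  H_1 ≅ Z/2,  H_2 = 0.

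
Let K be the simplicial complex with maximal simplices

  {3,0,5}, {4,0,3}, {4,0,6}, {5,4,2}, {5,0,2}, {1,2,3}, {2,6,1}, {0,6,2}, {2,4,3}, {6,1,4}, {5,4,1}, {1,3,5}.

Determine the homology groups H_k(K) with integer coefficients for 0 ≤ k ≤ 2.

H_0 = Z,  H_1 = Z/2,  H_2 = 0.

Take the total order 0 < 1 < 2 < 3 < 4 < 5 < 6 on the vertex set. Then K (dimension 2) consists of the simplices:

  0-simplices (7): [0], [1], [2], [3], [4], [5], [6]
  1-simplices (18): [0,2], [0,3], [0,4], [0,5], [0,6], [1,2], [1,3], [1,4], [1,5], [1,6], [2,3], [2,4], [2,5], [2,6], [3,4], [3,5], [4,5], [4,6]
  2-simplices (12): [0,2,5], [0,2,6], [0,3,4], [0,3,5], [0,4,6], [1,2,3], [1,2,6], [1,3,5], [1,4,5], [1,4,6], [2,3,4], [2,4,5]

giving chain groups C_0 ≅ Z^7, C_1 ≅ Z^18, C_2 ≅ Z^12.

Boundary ∂_1: C_1 → C_0 maps an edge to its endpoints' difference, ∂[p,q] = q − p. For instance
  ∂[4,6] = [6] − [4].
The resulting 7×18 matrix has rank 6, and its Smith normal form has invariant factors (1,1,1,1,1,1).

The boundary map ∂_2: C_2 → C_1 sends each 2-simplex [p,q,r] to [q,r] − [p,r] + [p,q]. For instance
  ∂[0,2,6] = [2,6] − [0,6] + [0,2],
  ∂[1,4,6] = [4,6] − [1,6] + [1,4].
The 18×12 boundary matrix has rank 12 and Smith normal form diag(1,1,1,1,1,1,1,1,1,1,1,2).

Reading off H_k = ker ∂_k / im ∂_{k+1}:

  H_0: rank C_0 − rank ∂_1 = 7 − 6 = 1, and the invariant factors of ∂_1 are all 1, so H_0 = Z.
  H_1: rank ker ∂_1 − rank ∂_2 = (18 − 6) − 12 = 0, and ∂_2 has invariant factor 2 > 1, so H_1 = Z/2.
  H_2: rank ker ∂_2 − rank ∂_3 = (12 − 12) − 0 = 0, and there is no ∂_3, so H_2 = 0.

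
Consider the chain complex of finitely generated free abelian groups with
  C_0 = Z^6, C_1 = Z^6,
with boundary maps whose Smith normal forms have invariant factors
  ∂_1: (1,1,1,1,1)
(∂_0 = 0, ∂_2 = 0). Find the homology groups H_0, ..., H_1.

H_0: b_0 = 6 − 0 − 5 = 1; torsion from ∂_1 factors > 1: none. So H_0 ≅ Z.
H_1: b_1 = 6 − 5 − 0 = 1; torsion from ∂_2 factors > 1: none. So H_1 ≅ Z.

H_0 ≅ Z,  H_1 ≅ Z.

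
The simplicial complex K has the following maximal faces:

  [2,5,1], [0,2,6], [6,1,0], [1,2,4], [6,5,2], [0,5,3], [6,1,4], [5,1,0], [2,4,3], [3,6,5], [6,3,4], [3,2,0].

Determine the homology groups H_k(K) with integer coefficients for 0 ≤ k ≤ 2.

H_0 ≅ Z,  H_1 ≅ Z/2,  H_2 = 0.

K has 7 vertices, 18 edges, 12 triangles.
rank ∂_0 = 0, rank ∂_1 = 6 ⇒ b_0 = 7 − 0 − 6 = 1; all invariant factors of ∂_1 are 1 so no torsion. So H_0 ≅ Z.
rank ∂_1 = 6, rank ∂_2 = 12 ⇒ b_1 = 18 − 6 − 12 = 0; ∂_2 has invariant factor(s) [2] giving torsion. So H_1 ≅ Z/2.
rank ∂_2 = 12, rank ∂_3 = 0 ⇒ b_2 = 12 − 12 − 0 = 0. So H_2 ≅ 0.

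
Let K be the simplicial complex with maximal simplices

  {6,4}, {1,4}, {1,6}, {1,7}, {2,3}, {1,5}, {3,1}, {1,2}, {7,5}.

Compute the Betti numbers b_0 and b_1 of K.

b_0 = 1, b_1 = 3.

We work with the vertex ordering 1 < 2 < 3 < 4 < 5 < 6 < 7. The simplices of K, each written with vertices in increasing order, are:

  0-simplices (7): [1], [2], [3], [4], [5], [6], [7]
  1-simplices (9): [1,2], [1,3], [1,4], [1,5], [1,6], [1,7], [2,3], [4,6], [5,7]

giving chain groups C_0 ≅ Z^7, C_1 ≅ Z^9.

The boundary map ∂_1: C_1 → C_0 is given by ∂[p,q] = [q] − [p]. For instance
  ∂[4,6] = [6] − [4].
As a 7×9 matrix over Z this has rank 6, with invariant factors (1,1,1,1,1,1).

Reading off H_k = ker ∂_k / im ∂_{k+1}:

  H_0: rank C_0 − rank ∂_1 = 7 − 6 = 1, and the invariant factors of ∂_1 are all 1, so H_0 ≅ Z.
  H_1: rank ker ∂_1 − rank ∂_2 = (9 − 6) − 0 = 3, and there is no ∂_2, so H_1 ≅ Z^3.

Hence the Betti numbers are b_0 = 1, b_1 = 3.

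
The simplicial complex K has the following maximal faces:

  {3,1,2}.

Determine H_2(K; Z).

H_2 = 0.

Order the vertices as 1 < 2 < 3. Listing each simplex with vertices in this order, K has dimension 2 with simplices:

  0-simplices (3): [1], [2], [3]
  1-simplices (3): [1,2], [1,3], [2,3]
  2-simplices (1): [1,2,3]

Hence C_0 ≅ Z^3, C_1 ≅ Z^3, C_2 ≅ Z^1.

∂_1: C_1 → C_0 maps an edge to its endpoints' difference, ∂[p,q] = q − p. For instance
  ∂[1,2] = [2] − [1].
As a 3×3 matrix over Z this has rank 2, with invariant factors (1,1).

The boundary map ∂_2: C_2 → C_1 sends each 2-simplex [p,q,r] to [q,r] − [p,r] + [p,q]. For instance
  ∂[1,2,3] = [2,3] − [1,3] + [1,2].
The 3×1 boundary matrix has rank 1 and Smith normal form diag(1).

Computing H_k = (kernel of ∂_k) / (image of ∂_{k+1}):

  H_2: rank ker ∂_2 − rank ∂_3 = (1 − 1) − 0 = 0, and there is no ∂_3, so H_2 ≅ 0.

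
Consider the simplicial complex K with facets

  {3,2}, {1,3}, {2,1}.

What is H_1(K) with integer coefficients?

K has 3 vertices, 3 edges.
rank ∂_1 = 2, rank ∂_2 = 0 ⇒ b_1 = 3 − 2 − 0 = 1. So H_1 ≅ Z.

H_1 ≅ Z.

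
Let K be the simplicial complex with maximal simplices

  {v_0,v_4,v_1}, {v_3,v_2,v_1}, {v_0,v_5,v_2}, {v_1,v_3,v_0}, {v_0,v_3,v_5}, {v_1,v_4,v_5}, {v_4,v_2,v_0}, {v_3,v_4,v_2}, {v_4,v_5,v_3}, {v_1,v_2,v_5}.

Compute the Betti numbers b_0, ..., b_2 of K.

Take the total order v_0 < v_1 < v_2 < v_3 < v_4 < v_5 on the vertex set. Then K (dimension 2) consists of the simplices:

  0-simplices (6): [v_0], [v_1], [v_2], [v_3], [v_4], [v_5]
  1-simplices (15): (15 of them)
  2-simplices (10): [v_0,v_1,v_3], [v_0,v_1,v_4], [v_0,v_2,v_4], [v_0,v_2,v_5], [v_0,v_3,v_5], [v_1,v_2,v_3], [v_1,v_2,v_5], [v_1,v_4,v_5], [v_2,v_3,v_4], [v_3,v_4,v_5]

giving chain groups C_0 ≅ Z^6, C_1 ≅ Z^15, C_2 ≅ Z^10.

∂_1: C_1 → C_0 maps an edge to its endpoints' difference, ∂[p,q] = q − p. For instance
  ∂[v_1,v_2] = [v_2] − [v_1].
This gives a 6×15 integer matrix of rank 5; reducing to Smith normal form yields diagonal entries (1,1,1,1,1).

∂_2: C_2 → C_1 acts by ∂[p,q,r] = [q,r] − [p,r] + [p,q]. For instance
  ∂[v_0,v_1,v_4] = [v_1,v_4] − [v_0,v_4] + [v_0,v_1],
  ∂[v_0,v_1,v_3] = [v_1,v_3] − [v_0,v_3] + [v_0,v_1].
The 15×10 boundary matrix has rank 10 and Smith normal form diag(1,1,1,1,1,1,1,1,1,2).

From H_k ≅ ker(∂_k) / im(∂_{k+1}) we obtain:

  H_0: rank C_0 − rank ∂_1 = 6 − 5 = 1, and the invariant factors of ∂_1 are all 1, so H_0 ≅ Z.
  H_1: rank ker ∂_1 − rank ∂_2 = (15 − 5) − 10 = 0, and ∂_2 has invariant factor 2 > 1, so H_1 ≅ Z_2.
  H_2: rank ker ∂_2 − rank ∂_3 = (10 − 10) − 0 = 0, and there is no ∂_3, so H_2 ≅ 0.

As a check, the Euler characteristic is 6 − 15 + 10 = 1, which agrees with 1 − 0 + 0 = 1.

Hence the Betti numbers are b_0 = 1, b_1 = 0, b_2 = 0.

b_0 = 1, b_1 = 0, b_2 = 0.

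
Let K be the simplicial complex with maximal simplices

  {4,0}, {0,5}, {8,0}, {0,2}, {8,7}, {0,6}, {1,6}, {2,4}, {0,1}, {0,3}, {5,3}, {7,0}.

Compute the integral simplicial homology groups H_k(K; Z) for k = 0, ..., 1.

Take the total order 0 < 1 < 2 < 3 < 4 < 5 < 6 < 7 < 8 on the vertex set. Then K (dimension 1) consists of the simplices:

  0-simplices (9): [0], [1], [2], [3], [4], [5], [6], [7], [8]
  1-simplices (12): [0,1], [0,2], [0,3], [0,4], [0,5], [0,6], [0,7], [0,8], [1,6], [2,4], [3,5], [7,8]

giving chain groups C_0 ≅ Z^9, C_1 ≅ Z^12.

Boundary ∂_1: C_1 → C_0 maps an edge to its endpoints' difference, ∂[p,q] = q − p.
This gives a 9×12 integer matrix of rank 8; reducing to Smith normal form yields diagonal entries (1,1,1,1,1,1,1,1).

Now H_k = ker ∂_k / im ∂_{k+1}, so:

  H_0: rank C_0 − rank ∂_1 = 9 − 8 = 1, and the invariant factors of ∂_1 are all 1, so H_0 ≅ Z.
  H_1: rank ker ∂_1 − rank ∂_2 = (12 − 8) − 0 = 4, and there is no ∂_2, so H_1 ≅ Z^4.

(K is a triangulation of a wedge of 4 circles.)

H_0 ≅ Z,  H_1 ≅ Z^4.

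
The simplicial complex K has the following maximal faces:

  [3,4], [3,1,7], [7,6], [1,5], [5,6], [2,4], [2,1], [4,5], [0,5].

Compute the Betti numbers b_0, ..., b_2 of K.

Fix the vertex order 0 < 1 < 2 < 3 < 4 < 5 < 6 < 7 and write every simplex with vertices in increasing order. Then dim K = 2 and the simplices of K are:

  0-simplices (8): [0], [1], [2], [3], [4], [5], [6], [7]
  1-simplices (11): [0,5], [1,2], [1,3], [1,5], [1,7], [2,4], [3,4], [3,7], [4,5], [5,6], [6,7]
  2-simplices (1): [1,3,7]

Hence C_0 ≅ Z^8, C_1 ≅ Z^11, C_2 ≅ Z^1.

∂_1: C_1 → C_0 is given by ∂[p,q] = [q] − [p]. For instance
  ∂[0,5] = [5] − [0].
The resulting 8×11 matrix has rank 7, and its Smith normal form has invariant factors (1,1,1,1,1,1,1).

Boundary ∂_2: C_2 → C_1 acts by ∂[p,q,r] = [q,r] − [p,r] + [p,q]. For instance
  ∂[1,3,7] = [3,7] − [1,7] + [1,3].
This gives a 11×1 integer matrix of rank 1; reducing to Smith normal form yields diagonal entries (1).

Reading off H_k = ker ∂_k / im ∂_{k+1}:

  H_0: rank C_0 − rank ∂_1 = 8 − 7 = 1, and the invariant factors of ∂_1 are all 1, so H_0 = Z.
  H_1: rank ker ∂_1 − rank ∂_2 = (11 − 7) − 1 = 3, and the invariant factors of ∂_2 are all 1, so H_1 = Z^3.
  H_2: rank ker ∂_2 − rank ∂_3 = (1 − 1) − 0 = 0, and there is no ∂_3, so H_2 = 0.

As a check, the Euler characteristic is 8 − 11 + 1 = -2, which agrees with 1 − 3 + 0 = -2.

Hence the Betti numbers are b_0 = 1, b_1 = 3, b_2 = 0.

b_0 = 1, b_1 = 3, b_2 = 0.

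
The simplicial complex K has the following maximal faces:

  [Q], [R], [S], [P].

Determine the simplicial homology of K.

Fix the vertex order P < Q < R < S and write every simplex with vertices in increasing order. Then dim K = 0 and the simplices of K are:

  0-simplices (4): P, Q, R, S

Hence C_0 ≅ Z^4.

Computing H_k = (kernel of ∂_k) / (image of ∂_{k+1}):

  H_0: rank C_0 − rank ∂_1 = 4 − 0 = 4, and there is no ∂_1, so H_0 = Z^4.

(K is a triangulation of a set of 4 points.)

H_0 ≅ Z^4.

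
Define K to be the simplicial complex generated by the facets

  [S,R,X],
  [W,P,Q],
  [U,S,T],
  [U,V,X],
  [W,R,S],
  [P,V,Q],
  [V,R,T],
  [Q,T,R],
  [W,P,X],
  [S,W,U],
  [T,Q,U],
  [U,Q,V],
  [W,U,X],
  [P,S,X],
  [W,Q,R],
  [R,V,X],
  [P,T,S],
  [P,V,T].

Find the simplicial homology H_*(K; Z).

Fix the vertex order P < Q < R < S < T < U < V < W < X and write every simplex with vertices in increasing order. Then dim K = 2 and the simplices of K are:

  0-simplices (9): P, Q, R, S, T, U, V, W, X
  1-simplices (27): PQ, PS, PT, PV, PW, PX, QR, QT, QU, QV, QW, RS, RT, RV, RW, RX, ST, SU, SW, SX, TU, TV, UV, UW, UX, VX, WX
  2-simplices (18): PQV, PQW, PST, PSX, PTV, PWX, QRT, QRW, QTU, QUV, RSW, RSX, RTV, RVX, STU, SUW, UVX, UWX

so the chain groups are C_0 ≅ Z^9, C_1 ≅ Z^27, C_2 ≅ Z^18.

Boundary ∂_1: C_1 → C_0 is given by ∂[p,q] = [q] − [p]. For instance
  ∂QW = W − Q.
This gives a 9×27 integer matrix of rank 8; reducing to Smith normal form yields diagonal entries (1,1,1,1,1,1,1,1).

Boundary ∂_2: C_2 → C_1 acts by ∂[p,q,r] = [q,r] − [p,r] + [p,q]. For instance
  ∂PQV = QV − PV + PQ,
  ∂QRT = RT − QT + QR.
The resulting 27×18 matrix has rank 18, and its Smith normal form has invariant factors (1,1,1,1,1,1,1,1,1,1,1,1,1,1,1,1,1,2).

Computing H_k = (kernel of ∂_k) / (image of ∂_{k+1}):

  H_0: rank C_0 − rank ∂_1 = 9 − 8 = 1, and the invariant factors of ∂_1 are all 1, so H_0 = Z.
  H_1: rank ker ∂_1 − rank ∂_2 = (27 − 8) − 18 = 1, and ∂_2 has invariant factor 2 > 1, so H_1 = Z ⊕ Z/2.
  H_2: rank ker ∂_2 − rank ∂_3 = (18 − 18) − 0 = 0, and there is no ∂_3, so H_2 = 0.

H_0 = Z,  H_1 = Z ⊕ Z/2,  H_2 = 0.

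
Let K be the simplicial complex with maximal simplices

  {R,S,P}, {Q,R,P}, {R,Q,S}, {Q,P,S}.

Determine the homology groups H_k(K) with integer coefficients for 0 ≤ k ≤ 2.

H_0 ≅ Z,  H_1 = 0,  H_2 ≅ Z.

We work with the vertex ordering P < Q < R < S. The simplices of K, each written with vertices in increasing order, are:

  0-simplices (4): P, Q, R, S
  1-simplices (6): PQ, PR, PS, QR, QS, RS
  2-simplices (4): PQR, PQS, PRS, QRS

Hence C_0 ≅ Z^4, C_1 ≅ Z^6, C_2 ≅ Z^4.

The boundary map ∂_1: C_1 → C_0 is given by ∂[p,q] = [q] − [p]. For instance
  ∂PR = R − P.
This gives a 4×6 integer matrix of rank 3; reducing to Smith normal form yields diagonal entries (1,1,1).

The boundary map ∂_2: C_2 → C_1 maps a triangle to the signed sum of its edges. For instance
  ∂PQR = QR − PR + PQ,
  ∂PQS = QS − PS + PQ.
The resulting 6×4 matrix has rank 3, and its Smith normal form has invariant factors (1,1,1).

From H_k ≅ ker(∂_k) / im(∂_{k+1}) we obtain:

  H_0: rank C_0 − rank ∂_1 = 4 − 3 = 1, and the invariant factors of ∂_1 are all 1, so H_0 = Z.
  H_1: rank ker ∂_1 − rank ∂_2 = (6 − 3) − 3 = 0, and the invariant factors of ∂_2 are all 1, so H_1 = 0.
  H_2: rank ker ∂_2 − rank ∂_3 = (4 − 3) − 0 = 1, and there is no ∂_3, so H_2 = Z.

As a check, the Euler characteristic is 4 − 6 + 4 = 2, which agrees with 1 − 0 + 1 = 2.
(K is a triangulation of the 2-sphere S^2.)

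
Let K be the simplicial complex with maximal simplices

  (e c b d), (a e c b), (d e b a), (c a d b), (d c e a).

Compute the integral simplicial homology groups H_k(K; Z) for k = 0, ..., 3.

K has 5 vertices, 10 edges, 10 triangles, 5 3-simplices.
rank ∂_0 = 0, rank ∂_1 = 4 ⇒ b_0 = 5 − 0 − 4 = 1; all invariant factors of ∂_1 are 1 so no torsion. So H_0 ≅ Z.
rank ∂_1 = 4, rank ∂_2 = 6 ⇒ b_1 = 10 − 4 − 6 = 0; all invariant factors of ∂_2 are 1 so no torsion. So H_1 ≅ 0.
rank ∂_2 = 6, rank ∂_3 = 4 ⇒ b_2 = 10 − 6 − 4 = 0; all invariant factors of ∂_3 are 1 so no torsion. So H_2 ≅ 0.
rank ∂_3 = 4, rank ∂_4 = 0 ⇒ b_3 = 5 − 4 − 0 = 1. So H_3 ≅ Z.

H_0 = Z,  H_1 = 0,  H_2 = 0,  H_3 = Z.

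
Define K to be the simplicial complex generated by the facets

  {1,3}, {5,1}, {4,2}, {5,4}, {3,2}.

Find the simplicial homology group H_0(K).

K has 5 vertices, 5 edges.
rank ∂_0 = 0, rank ∂_1 = 4 ⇒ b_0 = 5 − 0 − 4 = 1; all invariant factors of ∂_1 are 1 so no torsion. So H_0 ≅ Z.

H_0 ≅ Z.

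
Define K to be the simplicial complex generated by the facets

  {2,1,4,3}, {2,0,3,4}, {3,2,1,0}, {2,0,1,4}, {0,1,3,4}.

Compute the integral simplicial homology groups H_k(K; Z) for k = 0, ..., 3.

We work with the vertex ordering 0 < 1 < 2 < 3 < 4. The simplices of K, each written with vertices in increasing order, are:

  0-simplices (5): [0], [1], [2], [3], [4]
  1-simplices (10): [0,1], [0,2], [0,3], [0,4], [1,2], [1,3], [1,4], [2,3], [2,4], [3,4]
  2-simplices (10): [0,1,2], [0,1,3], [0,1,4], [0,2,3], [0,2,4], [0,3,4], [1,2,3], [1,2,4], [1,3,4], [2,3,4]
  3-simplices (5): [0,1,2,3], [0,1,2,4], [0,1,3,4], [0,2,3,4], [1,2,3,4]

so the chain groups are C_0 ≅ Z^5, C_1 ≅ Z^10, C_2 ≅ Z^10, C_3 ≅ Z^5.

Boundary ∂_1: C_1 → C_0 is given by ∂[p,q] = [q] − [p]. For instance
  ∂[1,2] = [2] − [1].
As a 5×10 matrix over Z this has rank 4, with invariant factors (1,1,1,1).

Boundary ∂_2: C_2 → C_1 maps a triangle to the signed sum of its edges. For instance
  ∂[1,2,3] = [2,3] − [1,3] + [1,2],
  ∂[1,2,4] = [2,4] − [1,4] + [1,2].
The 10×10 boundary matrix has rank 6 and Smith normal form diag(1,1,1,1,1,1).

∂_3: C_3 → C_2 sends each 3-simplex σ to the alternating sum Σ_i (−1)^i (σ with its i-th vertex removed). For instance
  ∂[0,1,2,3] = [1,2,3] − [0,2,3] + [0,1,3] − [0,1,2],
  ∂[0,1,3,4] = [1,3,4] − [0,3,4] + [0,1,4] − [0,1,3].
The resulting 10×5 matrix has rank 4, and its Smith normal form has invariant factors (1,1,1,1).

Now H_k = ker ∂_k / im ∂_{k+1}, so:

  H_0: rank C_0 − rank ∂_1 = 5 − 4 = 1, and the invariant factors of ∂_1 are all 1, so H_0 ≅ Z.
  H_1: rank ker ∂_1 − rank ∂_2 = (10 − 4) − 6 = 0, and the invariant factors of ∂_2 are all 1, so H_1 ≅ 0.
  H_2: rank ker ∂_2 − rank ∂_3 = (10 − 6) − 4 = 0, and the invariant factors of ∂_3 are all 1, so H_2 ≅ 0.
  H_3: rank ker ∂_3 − rank ∂_4 = (5 − 4) − 0 = 1, and there is no ∂_4, so H_3 ≅ Z.

H_0 = Z,  H_1 = 0,  H_2 = 0,  H_3 = Z.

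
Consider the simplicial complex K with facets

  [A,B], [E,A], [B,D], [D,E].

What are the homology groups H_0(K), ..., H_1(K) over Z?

Take the total order A < B < D < E on the vertex set. Then K (dimension 1) consists of the simplices:

  0-simplices (4): A, B, D, E
  1-simplices (4): AB, AE, BD, DE

giving chain groups C_0 ≅ Z^4, C_1 ≅ Z^4.

∂_1: C_1 → C_0 sends each edge [p,q] (with p < q) to q − p.
As a 4×4 matrix over Z this has rank 3, with invariant factors (1,1,1).

Computing H_k = (kernel of ∂_k) / (image of ∂_{k+1}):

  H_0: rank C_0 − rank ∂_1 = 4 − 3 = 1, and the invariant factors of ∂_1 are all 1, so H_0 ≅ Z.
  H_1: rank ker ∂_1 − rank ∂_2 = (4 − 3) − 0 = 1, and there is no ∂_2, so H_1 ≅ Z.

As a check, the Euler characteristic is 4 − 4 = 0, which agrees with 1 − 1 = 0.
(K is a triangulation of the circle S^1.)

H_0 ≅ Z,  H_1 ≅ Z.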